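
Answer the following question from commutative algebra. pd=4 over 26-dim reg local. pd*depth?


pd+depth=26
depth=26-4=22
pd*depth=4*22=88


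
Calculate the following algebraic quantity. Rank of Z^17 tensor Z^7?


rank(M(x)N) = rank(M)*rank(N)
17*7 = 119


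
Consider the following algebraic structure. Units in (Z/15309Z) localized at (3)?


Local ring = Z/2187Z.
phi(2187) = 3^6*(3-1) = 1458


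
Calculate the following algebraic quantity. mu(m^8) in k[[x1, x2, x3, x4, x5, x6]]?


C(n+d-1,d)=C(13,8)=1287


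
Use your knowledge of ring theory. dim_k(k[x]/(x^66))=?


Basis: 1,x,...,x^65
dim=66


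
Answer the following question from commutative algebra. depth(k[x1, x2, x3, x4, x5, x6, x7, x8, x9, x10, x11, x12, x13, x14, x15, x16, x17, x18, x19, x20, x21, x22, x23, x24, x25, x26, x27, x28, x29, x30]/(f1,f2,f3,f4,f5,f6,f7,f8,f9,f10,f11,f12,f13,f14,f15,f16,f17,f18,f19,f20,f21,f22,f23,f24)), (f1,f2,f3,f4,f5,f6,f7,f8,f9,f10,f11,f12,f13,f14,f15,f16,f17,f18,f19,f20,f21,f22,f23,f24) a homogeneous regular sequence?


depth(R)=30
depth(R/I)=30-24=6


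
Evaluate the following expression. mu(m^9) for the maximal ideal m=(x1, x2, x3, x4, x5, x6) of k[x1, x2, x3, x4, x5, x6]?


Graded Nakayama: mu(m^d) = dim_k (m^d/m^(d+1)) = #degree-9 monomials in 6 vars
C(n+d-1,d)=C(14,9)=2002


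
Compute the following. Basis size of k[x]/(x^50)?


Basis: 1,x,...,x^49
dim=50


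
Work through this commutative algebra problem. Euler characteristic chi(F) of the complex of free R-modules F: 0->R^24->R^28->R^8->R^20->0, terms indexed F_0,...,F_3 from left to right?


chi = sum (-1)^i * rank:
(-1)^0*24=24
(-1)^1*28=-28
(-1)^2*8=8
(-1)^3*20=-20
chi=-16


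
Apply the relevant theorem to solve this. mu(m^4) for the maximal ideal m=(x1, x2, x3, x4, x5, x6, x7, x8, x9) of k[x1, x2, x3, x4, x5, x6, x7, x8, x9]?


Graded Nakayama: mu(m^d) = dim_k (m^d/m^(d+1)) = #degree-4 monomials in 9 vars
C(n+d-1,d)=C(12,4)=495


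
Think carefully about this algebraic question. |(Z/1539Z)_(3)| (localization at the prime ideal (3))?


3-primary part: 1539=3^4*19
Size=3^4=81


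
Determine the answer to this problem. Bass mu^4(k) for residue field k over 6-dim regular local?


C(n,i)=C(6,4)=15


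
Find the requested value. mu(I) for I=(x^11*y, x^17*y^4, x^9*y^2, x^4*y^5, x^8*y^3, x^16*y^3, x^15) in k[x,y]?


Remove redundant (divisible by others).
x^16*y^3 redundant.
x^17*y^4 redundant.
Min: x^15, x^11*y, x^9*y^2, x^8*y^3, x^4*y^5
Count=5


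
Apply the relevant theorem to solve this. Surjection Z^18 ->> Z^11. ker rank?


rank(ker) = 18-11 = 7


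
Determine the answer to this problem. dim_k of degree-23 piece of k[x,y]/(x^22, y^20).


k[x,y], I = (x^22, y^20), d = 23
Need i < 22 and d-i < 20.
Range: 4 <= i <= 21.
H(23) = 18


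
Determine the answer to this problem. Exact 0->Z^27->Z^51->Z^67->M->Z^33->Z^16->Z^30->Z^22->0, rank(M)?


Alt sum=0:
(-1)^0*27 + (-1)^1*51 + (-1)^2*67 + (-1)^3*? + (-1)^4*33 + (-1)^5*16 + (-1)^6*30 + (-1)^7*22=0
rank(M)=68


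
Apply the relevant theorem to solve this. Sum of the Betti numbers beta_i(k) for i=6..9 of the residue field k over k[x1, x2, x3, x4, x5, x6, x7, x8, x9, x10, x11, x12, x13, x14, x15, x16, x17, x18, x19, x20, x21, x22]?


Koszul resolution: beta_i(k)=C(n,i), n=22
C(22,6)=74613, C(22,7)=170544, C(22,8)=319770, C(22,9)=497420
Sum=1062347


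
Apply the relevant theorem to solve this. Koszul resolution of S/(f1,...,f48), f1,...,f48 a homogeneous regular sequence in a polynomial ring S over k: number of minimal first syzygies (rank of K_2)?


Regular sequence => Koszul complex is the minimal free resolution.
Syz_1 minimally generated by Koszul relations f_i*e_j - f_j*e_i (i<j): mu(Syz_1) = beta_2 = C(m,2) = m(m-1)/2
m=48
48*47/2 = 1128


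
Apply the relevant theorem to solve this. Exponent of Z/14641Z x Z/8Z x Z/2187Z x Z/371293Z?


Exponent = lcm of the cyclic orders; pairwise coprime => product.
11^4*2^3*3^7*13^5=14641*8*2187*371293=95110019824248


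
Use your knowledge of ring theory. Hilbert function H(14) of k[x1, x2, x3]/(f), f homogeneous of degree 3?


C(16,2)-C(13,2)=120-78=42


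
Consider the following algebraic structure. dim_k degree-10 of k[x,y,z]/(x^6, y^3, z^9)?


Need i<6, j<3, k<9 with i+j+k=10.
For each i, j ranges over max(0,10-i-8)..min(2,10-i):
  i=0: j in [2,2] -> 1
  i=1: j in [1,2] -> 2
  i=2: j in [0,2] -> 3
  i=3: j in [0,2] -> 3
  i=4: j in [0,2] -> 3
  i=5: j in [0,2] -> 3
H(10) = 1+2+3+3+3+3 = 15


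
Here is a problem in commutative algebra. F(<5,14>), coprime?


gcd(5,14)=1 => F=ab-a-b=5*14-5-14=70-19=51


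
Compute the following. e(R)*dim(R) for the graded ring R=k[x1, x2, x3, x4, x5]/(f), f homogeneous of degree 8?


e(R)=deg(f)=8, dim(R)=5-1=4
e*dim=8*4=32


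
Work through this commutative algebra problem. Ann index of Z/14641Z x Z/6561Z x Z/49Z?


Exponent = lcm of the cyclic orders; pairwise coprime => product.
11^4*3^8*7^2=14641*6561*49=4706920449


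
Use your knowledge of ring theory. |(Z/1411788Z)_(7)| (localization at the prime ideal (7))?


7-primary part: 1411788=7^6*12
Size=7^6=117649


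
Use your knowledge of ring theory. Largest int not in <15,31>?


gcd(15,31)=1 => F=ab-a-b=15*31-15-31=465-46=419


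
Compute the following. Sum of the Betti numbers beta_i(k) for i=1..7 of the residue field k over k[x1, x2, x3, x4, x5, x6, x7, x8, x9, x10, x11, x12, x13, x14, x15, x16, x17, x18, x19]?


Koszul resolution: beta_i(k)=C(n,i), n=19
C(19,1)=19, C(19,2)=171, C(19,3)=969, C(19,4)=3876, C(19,5)=11628, C(19,6)=27132, C(19,7)=50388
Sum=94183


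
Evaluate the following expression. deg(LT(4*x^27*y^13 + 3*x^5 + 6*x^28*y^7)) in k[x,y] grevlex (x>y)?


LT: 4*x^27*y^13
deg_x=27, deg_y=13
Total=27+13=40


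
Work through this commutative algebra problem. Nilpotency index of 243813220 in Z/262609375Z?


243813220^k mod 262609375:
k=1: 243813220
k=2: 222752775
k=3: 77732375
k=4: 31513125
k=5: 105043750
k=6: 0
First zero at k = 6


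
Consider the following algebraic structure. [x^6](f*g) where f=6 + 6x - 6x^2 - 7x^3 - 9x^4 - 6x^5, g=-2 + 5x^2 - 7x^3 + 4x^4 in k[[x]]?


[x^6] = sum a_i*b_j, i+j=6
  -6*4=-24
  -7*-7=49
  -9*5=-45
Sum=-20


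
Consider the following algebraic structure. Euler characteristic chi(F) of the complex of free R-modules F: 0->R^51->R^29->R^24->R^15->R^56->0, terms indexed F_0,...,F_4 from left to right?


chi = sum (-1)^i * rank:
(-1)^0*51=51
(-1)^1*29=-29
(-1)^2*24=24
(-1)^3*15=-15
(-1)^4*56=56
chi=87


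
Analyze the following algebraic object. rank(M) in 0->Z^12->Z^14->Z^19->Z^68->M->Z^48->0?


Alt sum=0:
(-1)^0*12 + (-1)^1*14 + (-1)^2*19 + (-1)^3*68 + (-1)^4*? + (-1)^5*48=0
rank(M)=99


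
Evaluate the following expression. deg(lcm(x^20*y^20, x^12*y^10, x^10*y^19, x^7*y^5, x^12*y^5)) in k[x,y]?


lcm = componentwise max:
x: max(20,12,10,7,12)=20
y: max(20,10,19,5,5)=20
Total=20+20=40


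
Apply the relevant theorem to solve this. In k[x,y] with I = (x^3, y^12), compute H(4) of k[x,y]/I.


k[x,y], I = (x^3, y^12), d = 4
Need i < 3 and d-i < 12.
Range: 0 <= i <= 2.
H(4) = 3


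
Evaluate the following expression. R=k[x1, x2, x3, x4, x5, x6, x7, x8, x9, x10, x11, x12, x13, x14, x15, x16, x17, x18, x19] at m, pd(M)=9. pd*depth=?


pd+depth=19
depth=19-9=10
pd*depth=9*10=90


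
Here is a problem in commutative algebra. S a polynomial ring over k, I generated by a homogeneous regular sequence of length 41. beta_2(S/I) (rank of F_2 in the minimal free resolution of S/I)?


Regular sequence => Koszul complex is the minimal free resolution.
Syz_1 minimally generated by Koszul relations f_i*e_j - f_j*e_i (i<j): mu(Syz_1) = beta_2 = C(m,2) = m(m-1)/2
m=41
41*40/2 = 820


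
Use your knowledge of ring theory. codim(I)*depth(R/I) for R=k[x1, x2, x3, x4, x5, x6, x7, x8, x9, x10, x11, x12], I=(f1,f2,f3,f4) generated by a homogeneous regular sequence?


codim=4, depth=dim(R/I)=12-4=8
Product=4*8=32


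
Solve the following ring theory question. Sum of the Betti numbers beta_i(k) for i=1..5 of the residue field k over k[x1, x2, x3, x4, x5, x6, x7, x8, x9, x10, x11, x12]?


Koszul resolution: beta_i(k)=C(n,i), n=12
C(12,1)=12, C(12,2)=66, C(12,3)=220, C(12,4)=495, C(12,5)=792
Sum=1585


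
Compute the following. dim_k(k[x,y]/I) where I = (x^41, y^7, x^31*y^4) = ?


k[x,y]/I, I = (x^41, y^7, x^31*y^4)
Rect: 41x7=287. Corner: (41-31)x(7-4)=30.
dim = 287-30 = 257


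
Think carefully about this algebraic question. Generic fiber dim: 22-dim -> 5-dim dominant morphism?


dim(fiber)=dim(X)-dim(Y)=22-5=17


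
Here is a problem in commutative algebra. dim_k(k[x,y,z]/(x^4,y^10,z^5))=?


Basis: x^iy^jz^k, i<4,j<10,k<5
4*10*5=200


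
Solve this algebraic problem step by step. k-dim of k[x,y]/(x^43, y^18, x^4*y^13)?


k[x,y]/I, I = (x^43, y^18, x^4*y^13)
Rect: 43x18=774. Corner: (43-4)x(18-13)=195.
dim = 774-195 = 579


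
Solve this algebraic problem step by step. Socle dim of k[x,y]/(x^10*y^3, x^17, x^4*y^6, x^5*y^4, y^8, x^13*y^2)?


Socle = ann(m) = span of standard monomials u with x*u, y*u in I (staircase corners).
Minimal generators: x^17, x^13*y^2, x^10*y^3, x^5*y^4, x^4*y^6, y^8
Corners: x^3y^7, x^4y^5, x^9y^3, x^12y^2, x^16y
Socle dim=5


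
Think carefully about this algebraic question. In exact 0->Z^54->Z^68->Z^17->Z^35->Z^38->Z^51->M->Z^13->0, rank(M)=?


Alt sum=0:
(-1)^0*54 + (-1)^1*68 + (-1)^2*17 + (-1)^3*35 + (-1)^4*38 + (-1)^5*51 + (-1)^6*? + (-1)^7*13=0
rank(M)=58


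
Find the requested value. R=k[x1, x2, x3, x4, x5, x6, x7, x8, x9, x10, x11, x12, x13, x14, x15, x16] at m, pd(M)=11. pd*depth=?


pd+depth=16
depth=16-11=5
pd*depth=11*5=55


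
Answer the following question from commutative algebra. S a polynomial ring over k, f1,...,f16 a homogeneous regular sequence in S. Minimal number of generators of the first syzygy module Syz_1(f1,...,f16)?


Regular sequence => Koszul complex is the minimal free resolution.
Syz_1 minimally generated by Koszul relations f_i*e_j - f_j*e_i (i<j): mu(Syz_1) = beta_2 = C(m,2) = m(m-1)/2
m=16
16*15/2 = 120


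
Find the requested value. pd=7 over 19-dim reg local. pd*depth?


pd+depth=19
depth=19-7=12
pd*depth=7*12=84


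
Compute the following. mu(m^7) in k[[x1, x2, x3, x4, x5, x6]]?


C(n+d-1,d)=C(12,7)=792


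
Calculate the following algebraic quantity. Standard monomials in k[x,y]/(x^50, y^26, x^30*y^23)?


k[x,y]/I, I = (x^50, y^26, x^30*y^23)
Rect: 50x26=1300. Corner: (50-30)x(26-23)=60.
dim = 1300-60 = 1240


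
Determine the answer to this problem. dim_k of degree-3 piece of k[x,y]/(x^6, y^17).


k[x,y], I = (x^6, y^17), d = 3
Need i < 6 and d-i < 17.
Range: 0 <= i <= 3.
H(3) = 4


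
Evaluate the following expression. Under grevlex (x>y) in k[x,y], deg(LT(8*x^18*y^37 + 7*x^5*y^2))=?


LT: 8*x^18*y^37
deg_x=18, deg_y=37
Total=18+37=55


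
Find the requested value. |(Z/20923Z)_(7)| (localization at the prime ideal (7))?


7-primary part: 20923=7^3*61
Size=7^3=343


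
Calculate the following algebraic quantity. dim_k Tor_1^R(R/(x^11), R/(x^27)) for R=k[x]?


Tor_1(R/I,R/J)=(I cap J)/IJ=(x^27)/(x^38)
dim=38-27=min(11,27)=11


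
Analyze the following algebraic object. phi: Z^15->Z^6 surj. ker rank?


rank(ker) = 15-6 = 9


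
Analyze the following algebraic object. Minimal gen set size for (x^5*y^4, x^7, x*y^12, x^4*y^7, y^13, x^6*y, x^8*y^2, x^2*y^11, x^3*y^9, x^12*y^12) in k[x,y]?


Remove redundant (divisible by others).
x^12*y^12 redundant.
x^8*y^2 redundant.
Min: x^7, x^6*y, x^5*y^4, x^4*y^7, x^3*y^9, x^2*y^11, x*y^12, y^13
Count=8


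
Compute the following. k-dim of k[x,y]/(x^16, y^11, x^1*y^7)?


k[x,y]/I, I = (x^16, y^11, x^1*y^7)
Rect: 16x11=176. Corner: (16-1)x(11-7)=60.
dim = 176-60 = 116


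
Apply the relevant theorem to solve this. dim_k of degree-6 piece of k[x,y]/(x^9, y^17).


k[x,y], I = (x^9, y^17), d = 6
Need i < 9 and d-i < 17.
Range: 0 <= i <= 6.
H(6) = 7


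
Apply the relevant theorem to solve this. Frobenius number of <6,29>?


gcd(6,29)=1 => F=ab-a-b=6*29-6-29=174-35=139


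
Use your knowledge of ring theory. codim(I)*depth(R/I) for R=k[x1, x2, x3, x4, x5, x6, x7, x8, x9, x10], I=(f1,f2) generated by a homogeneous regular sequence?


codim=2, depth=dim(R/I)=10-2=8
Product=2*8=16


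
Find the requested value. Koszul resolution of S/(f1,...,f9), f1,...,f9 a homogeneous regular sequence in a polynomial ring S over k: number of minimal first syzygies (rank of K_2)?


Regular sequence => Koszul complex is the minimal free resolution.
Syz_1 minimally generated by Koszul relations f_i*e_j - f_j*e_i (i<j): mu(Syz_1) = beta_2 = C(m,2) = m(m-1)/2
m=9
9*8/2 = 36


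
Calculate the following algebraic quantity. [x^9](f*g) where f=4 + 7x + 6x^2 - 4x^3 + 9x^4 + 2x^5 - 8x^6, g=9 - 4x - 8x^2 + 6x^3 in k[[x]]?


[x^9] = sum a_i*b_j, i+j=9
  -8*6=-48
Sum=-48


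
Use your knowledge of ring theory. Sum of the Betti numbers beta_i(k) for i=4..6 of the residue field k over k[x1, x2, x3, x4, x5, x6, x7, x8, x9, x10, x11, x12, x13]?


Koszul resolution: beta_i(k)=C(n,i), n=13
C(13,4)=715, C(13,5)=1287, C(13,6)=1716
Sum=3718


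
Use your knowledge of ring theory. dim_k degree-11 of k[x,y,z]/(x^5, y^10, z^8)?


Need i<5, j<10, k<8 with i+j+k=11.
For each i, j ranges over max(0,11-i-7)..min(9,11-i):
  i=0: j in [4,9] -> 6
  i=1: j in [3,9] -> 7
  i=2: j in [2,9] -> 8
  i=3: j in [1,8] -> 8
  i=4: j in [0,7] -> 8
H(11) = 6+7+8+8+8 = 37


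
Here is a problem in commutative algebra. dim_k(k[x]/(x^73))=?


Basis: 1,x,...,x^72
dim=73


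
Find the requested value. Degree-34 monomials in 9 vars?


C(d+n-1,n-1)=C(42,8)=118030185


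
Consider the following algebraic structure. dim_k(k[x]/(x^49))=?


Basis: 1,x,...,x^48
dim=49


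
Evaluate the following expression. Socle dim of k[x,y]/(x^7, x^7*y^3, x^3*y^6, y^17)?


Socle = ann(m) = span of standard monomials u with x*u, y*u in I (staircase corners).
Redundant generators: x^7*y^3
Minimal generators: x^7, x^3*y^6, y^17
Corners: x^2y^16, x^6y^5
Socle dim=2


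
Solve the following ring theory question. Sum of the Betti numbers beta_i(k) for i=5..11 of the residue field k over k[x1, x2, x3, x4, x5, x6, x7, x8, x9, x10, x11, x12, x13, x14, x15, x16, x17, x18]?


Koszul resolution: beta_i(k)=C(n,i), n=18
C(18,5)=8568, C(18,6)=18564, C(18,7)=31824, C(18,8)=43758, C(18,9)=48620, C(18,10)=43758, C(18,11)=31824
Sum=226916


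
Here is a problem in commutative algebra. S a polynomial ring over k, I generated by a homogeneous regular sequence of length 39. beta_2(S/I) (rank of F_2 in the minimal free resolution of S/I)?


Regular sequence => Koszul complex is the minimal free resolution.
Syz_1 minimally generated by Koszul relations f_i*e_j - f_j*e_i (i<j): mu(Syz_1) = beta_2 = C(m,2) = m(m-1)/2
m=39
39*38/2 = 741


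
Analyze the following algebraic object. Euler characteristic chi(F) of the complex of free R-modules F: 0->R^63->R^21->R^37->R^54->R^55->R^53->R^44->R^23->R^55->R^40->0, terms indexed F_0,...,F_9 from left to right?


chi = sum (-1)^i * rank:
(-1)^0*63=63
(-1)^1*21=-21
(-1)^2*37=37
(-1)^3*54=-54
(-1)^4*55=55
(-1)^5*53=-53
(-1)^6*44=44
(-1)^7*23=-23
(-1)^8*55=55
(-1)^9*40=-40
chi=63


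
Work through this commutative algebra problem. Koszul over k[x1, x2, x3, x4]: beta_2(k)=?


C(n,i)=C(4,2)=6


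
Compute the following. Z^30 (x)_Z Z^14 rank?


rank(M(x)N) = rank(M)*rank(N)
30*14 = 420


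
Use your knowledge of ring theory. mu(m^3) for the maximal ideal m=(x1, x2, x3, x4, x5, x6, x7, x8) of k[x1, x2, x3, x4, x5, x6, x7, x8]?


Graded Nakayama: mu(m^d) = dim_k (m^d/m^(d+1)) = #degree-3 monomials in 8 vars
C(n+d-1,d)=C(10,3)=120


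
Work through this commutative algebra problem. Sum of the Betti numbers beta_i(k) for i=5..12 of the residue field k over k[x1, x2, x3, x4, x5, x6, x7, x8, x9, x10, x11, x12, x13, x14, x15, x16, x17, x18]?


Koszul resolution: beta_i(k)=C(n,i), n=18
C(18,5)=8568, C(18,6)=18564, C(18,7)=31824, C(18,8)=43758, C(18,9)=48620, C(18,10)=43758, C(18,11)=31824, C(18,12)=18564
Sum=245480


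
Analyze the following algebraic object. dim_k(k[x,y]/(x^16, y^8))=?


Basis: x^i*y^j, i<16, j<8
16*8=128


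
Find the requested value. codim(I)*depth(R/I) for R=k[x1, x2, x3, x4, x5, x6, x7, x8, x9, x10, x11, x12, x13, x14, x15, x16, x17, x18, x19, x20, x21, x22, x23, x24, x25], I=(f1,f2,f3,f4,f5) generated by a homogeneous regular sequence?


codim=5, depth=dim(R/I)=25-5=20
Product=5*20=100


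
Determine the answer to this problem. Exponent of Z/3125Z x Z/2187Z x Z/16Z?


Exponent = lcm of the cyclic orders; pairwise coprime => product.
5^5*3^7*2^4=3125*2187*16=109350000


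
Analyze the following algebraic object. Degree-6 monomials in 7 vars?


C(d+n-1,n-1)=C(12,6)=924


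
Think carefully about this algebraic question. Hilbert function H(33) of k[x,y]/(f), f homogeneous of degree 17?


H(t)=d for t>=d-1.
d=17, t=33
H(33)=17


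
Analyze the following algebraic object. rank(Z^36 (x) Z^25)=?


rank(M(x)N) = rank(M)*rank(N)
36*25 = 900


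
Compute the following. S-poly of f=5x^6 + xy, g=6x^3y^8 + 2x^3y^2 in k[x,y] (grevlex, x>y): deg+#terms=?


LT(f)=5x^6, LT(g)=6x^3y^8
lcm(LM)=x^6y^8
S(f,g) (scaled by 30 to clear denominators) = 6y^8*f - 5x^3*g = 6xy^9 - 10x^6y^2
2 terms, deg 10.
10+2=12


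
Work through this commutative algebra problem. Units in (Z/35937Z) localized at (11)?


Local ring = Z/1331Z.
phi(1331) = 11^2*(11-1) = 1210


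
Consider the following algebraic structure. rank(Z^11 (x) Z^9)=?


rank(M(x)N) = rank(M)*rank(N)
11*9 = 99


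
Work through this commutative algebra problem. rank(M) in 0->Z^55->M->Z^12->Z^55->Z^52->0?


Alt sum=0:
(-1)^0*55 + (-1)^1*? + (-1)^2*12 + (-1)^3*55 + (-1)^4*52=0
rank(M)=64


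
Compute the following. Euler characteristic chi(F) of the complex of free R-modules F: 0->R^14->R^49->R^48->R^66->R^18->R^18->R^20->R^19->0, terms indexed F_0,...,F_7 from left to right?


chi = sum (-1)^i * rank:
(-1)^0*14=14
(-1)^1*49=-49
(-1)^2*48=48
(-1)^3*66=-66
(-1)^4*18=18
(-1)^5*18=-18
(-1)^6*20=20
(-1)^7*19=-19
chi=-52


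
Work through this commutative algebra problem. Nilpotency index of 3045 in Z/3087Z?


3045^k mod 3087:
k=1: 3045
k=2: 1764
k=3: 0
First zero at k = 3


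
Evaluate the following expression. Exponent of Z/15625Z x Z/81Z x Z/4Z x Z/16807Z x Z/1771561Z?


Exponent = lcm of the cyclic orders; pairwise coprime => product.
5^6*3^4*2^2*7^5*11^6=15625*81*4*16807*1771561=150734042742937500


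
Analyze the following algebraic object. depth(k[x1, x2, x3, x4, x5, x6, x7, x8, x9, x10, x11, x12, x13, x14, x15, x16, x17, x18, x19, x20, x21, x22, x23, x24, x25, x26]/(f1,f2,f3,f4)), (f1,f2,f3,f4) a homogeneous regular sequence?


depth(R)=26
depth(R/I)=26-4=22


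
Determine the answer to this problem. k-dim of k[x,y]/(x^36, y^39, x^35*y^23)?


k[x,y]/I, I = (x^36, y^39, x^35*y^23)
Rect: 36x39=1404. Corner: (36-35)x(39-23)=16.
dim = 1404-16 = 1388


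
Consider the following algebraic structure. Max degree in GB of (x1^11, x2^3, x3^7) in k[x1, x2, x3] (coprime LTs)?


Pure powers, coprime LTs => already GB.
Degrees: 11, 3, 7
Max=11


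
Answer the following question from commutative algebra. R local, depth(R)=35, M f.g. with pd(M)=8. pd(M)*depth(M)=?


pd+depth=35
depth=35-8=27
pd*depth=8*27=216


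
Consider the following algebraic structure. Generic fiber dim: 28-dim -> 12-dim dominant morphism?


dim(fiber)=dim(X)-dim(Y)=28-12=16


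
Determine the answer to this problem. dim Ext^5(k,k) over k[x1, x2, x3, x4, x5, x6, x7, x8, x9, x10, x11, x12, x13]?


C(n,i)=C(13,5)=1287


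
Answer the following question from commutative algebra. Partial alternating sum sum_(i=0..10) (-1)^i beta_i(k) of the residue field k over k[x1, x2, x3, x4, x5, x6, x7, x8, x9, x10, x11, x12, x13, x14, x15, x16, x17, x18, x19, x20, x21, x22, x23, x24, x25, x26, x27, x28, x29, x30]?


Koszul resolution: beta_i(k)=C(n,i), n=30
sum_(i=0..p) (-1)^i C(n,i) = (-1)^p C(n-1,p)
(-1)^10*C(29,10) = (-1)^10*20030010 = 20030010


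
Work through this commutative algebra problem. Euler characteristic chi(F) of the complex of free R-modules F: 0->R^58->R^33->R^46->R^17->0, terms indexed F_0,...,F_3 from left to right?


chi = sum (-1)^i * rank:
(-1)^0*58=58
(-1)^1*33=-33
(-1)^2*46=46
(-1)^3*17=-17
chi=54


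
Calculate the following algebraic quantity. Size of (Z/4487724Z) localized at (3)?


3-primary part: 4487724=3^10*76
Size=3^10=59049


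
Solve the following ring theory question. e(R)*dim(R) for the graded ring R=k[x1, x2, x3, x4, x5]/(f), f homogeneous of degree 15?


e(R)=deg(f)=15, dim(R)=5-1=4
e*dim=15*4=60


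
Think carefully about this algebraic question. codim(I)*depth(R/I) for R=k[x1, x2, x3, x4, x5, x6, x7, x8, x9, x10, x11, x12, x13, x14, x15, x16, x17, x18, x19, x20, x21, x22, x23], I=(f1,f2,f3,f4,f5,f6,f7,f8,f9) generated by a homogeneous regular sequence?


codim=9, depth=dim(R/I)=23-9=14
Product=9*14=126


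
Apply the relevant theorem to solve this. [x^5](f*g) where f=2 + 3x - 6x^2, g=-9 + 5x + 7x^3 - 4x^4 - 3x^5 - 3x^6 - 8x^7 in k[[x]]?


[x^5] = sum a_i*b_j, i+j=5
  2*-3=-6
  3*-4=-12
  -6*7=-42
Sum=-60


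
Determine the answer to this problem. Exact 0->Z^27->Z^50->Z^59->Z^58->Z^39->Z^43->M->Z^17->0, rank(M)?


Alt sum=0:
(-1)^0*27 + (-1)^1*50 + (-1)^2*59 + (-1)^3*58 + (-1)^4*39 + (-1)^5*43 + (-1)^6*? + (-1)^7*17=0
rank(M)=43


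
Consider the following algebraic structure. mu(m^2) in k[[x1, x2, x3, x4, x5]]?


C(n+d-1,d)=C(6,2)=15


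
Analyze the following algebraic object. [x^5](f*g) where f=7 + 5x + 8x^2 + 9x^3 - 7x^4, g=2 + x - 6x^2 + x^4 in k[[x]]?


[x^5] = sum a_i*b_j, i+j=5
  5*1=5
  9*-6=-54
  -7*1=-7
Sum=-56


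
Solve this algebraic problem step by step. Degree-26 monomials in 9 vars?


C(d+n-1,n-1)=C(34,8)=18156204


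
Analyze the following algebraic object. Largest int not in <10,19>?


gcd(10,19)=1 => F=ab-a-b=10*19-10-19=190-29=161


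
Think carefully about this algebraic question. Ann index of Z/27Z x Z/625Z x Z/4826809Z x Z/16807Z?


Exponent = lcm of the cyclic orders; pairwise coprime => product.
3^3*5^4*13^6*7^5=27*625*4826809*16807=1368970518313125


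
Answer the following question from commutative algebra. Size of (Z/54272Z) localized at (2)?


2-primary part: 54272=2^10*53
Size=2^10=1024


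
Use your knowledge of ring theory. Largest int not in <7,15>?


gcd(7,15)=1 => F=ab-a-b=7*15-7-15=105-22=83


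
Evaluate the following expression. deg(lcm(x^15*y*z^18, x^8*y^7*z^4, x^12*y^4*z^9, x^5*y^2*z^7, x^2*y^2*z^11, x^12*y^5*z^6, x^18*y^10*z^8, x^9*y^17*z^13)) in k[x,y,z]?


lcm = componentwise max:
x: max(15,8,12,5,2,12,18,9)=18
y: max(1,7,4,2,2,5,10,17)=17
z: max(18,4,9,7,11,6,8,13)=18
Total=18+17+18=53


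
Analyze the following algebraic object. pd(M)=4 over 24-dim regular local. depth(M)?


pd+depth=depth(R)=24
depth=24-4=20


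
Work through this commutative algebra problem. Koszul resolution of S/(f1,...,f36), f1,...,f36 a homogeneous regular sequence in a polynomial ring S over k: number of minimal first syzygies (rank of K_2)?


Regular sequence => Koszul complex is the minimal free resolution.
Syz_1 minimally generated by Koszul relations f_i*e_j - f_j*e_i (i<j): mu(Syz_1) = beta_2 = C(m,2) = m(m-1)/2
m=36
36*35/2 = 630


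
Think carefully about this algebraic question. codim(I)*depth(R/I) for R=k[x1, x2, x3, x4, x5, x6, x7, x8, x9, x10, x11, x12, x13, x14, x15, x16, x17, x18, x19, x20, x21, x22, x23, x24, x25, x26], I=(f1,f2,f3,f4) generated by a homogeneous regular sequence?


codim=4, depth=dim(R/I)=26-4=22
Product=4*22=88


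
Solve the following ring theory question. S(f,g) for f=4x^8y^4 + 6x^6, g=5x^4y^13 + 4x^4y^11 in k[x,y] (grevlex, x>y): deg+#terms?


LT(f)=4x^8y^4, LT(g)=5x^4y^13
lcm(LM)=x^8y^13
S(f,g) (scaled by 20 to clear denominators) = 5y^9*f - 4x^4*g = -16x^8y^11 + 30x^6y^9
2 terms, deg 19.
19+2=21


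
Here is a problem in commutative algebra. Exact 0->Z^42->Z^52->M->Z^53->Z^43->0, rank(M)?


Alt sum=0:
(-1)^0*42 + (-1)^1*52 + (-1)^2*? + (-1)^3*53 + (-1)^4*43=0
rank(M)=20


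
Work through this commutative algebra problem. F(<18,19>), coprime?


gcd(18,19)=1 => F=ab-a-b=18*19-18-19=342-37=305


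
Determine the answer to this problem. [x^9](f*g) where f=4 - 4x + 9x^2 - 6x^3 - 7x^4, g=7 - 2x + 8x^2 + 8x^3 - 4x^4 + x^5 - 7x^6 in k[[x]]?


[x^9] = sum a_i*b_j, i+j=9
  -6*-7=42
  -7*1=-7
Sum=35


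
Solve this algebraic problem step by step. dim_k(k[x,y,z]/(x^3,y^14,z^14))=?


Basis: x^iy^jz^k, i<3,j<14,k<14
3*14*14=588


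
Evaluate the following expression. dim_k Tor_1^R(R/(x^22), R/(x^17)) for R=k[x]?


Tor_1(R/I,R/J)=(I cap J)/IJ=(x^22)/(x^39)
dim=39-22=min(22,17)=17


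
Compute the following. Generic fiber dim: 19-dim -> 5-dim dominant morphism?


dim(fiber)=dim(X)-dim(Y)=19-5=14


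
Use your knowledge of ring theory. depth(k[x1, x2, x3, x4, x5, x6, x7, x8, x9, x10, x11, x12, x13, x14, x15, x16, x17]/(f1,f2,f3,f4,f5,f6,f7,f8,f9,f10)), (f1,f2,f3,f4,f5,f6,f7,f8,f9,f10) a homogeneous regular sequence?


depth(R)=17
depth(R/I)=17-10=7


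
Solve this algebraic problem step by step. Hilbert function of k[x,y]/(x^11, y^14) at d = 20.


k[x,y], I = (x^11, y^14), d = 20
Need i < 11 and d-i < 14.
Range: 7 <= i <= 10.
H(20) = 4


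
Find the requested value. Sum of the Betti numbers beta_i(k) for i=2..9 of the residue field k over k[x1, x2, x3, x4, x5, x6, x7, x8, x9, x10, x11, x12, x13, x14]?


Koszul resolution: beta_i(k)=C(n,i), n=14
C(14,2)=91, C(14,3)=364, C(14,4)=1001, C(14,5)=2002, C(14,6)=3003, C(14,7)=3432, C(14,8)=3003, C(14,9)=2002
Sum=14898


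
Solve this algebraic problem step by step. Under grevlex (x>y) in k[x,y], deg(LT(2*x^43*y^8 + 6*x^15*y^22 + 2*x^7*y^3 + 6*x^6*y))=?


LT: 2*x^43*y^8
deg_x=43, deg_y=8
Total=43+8=51


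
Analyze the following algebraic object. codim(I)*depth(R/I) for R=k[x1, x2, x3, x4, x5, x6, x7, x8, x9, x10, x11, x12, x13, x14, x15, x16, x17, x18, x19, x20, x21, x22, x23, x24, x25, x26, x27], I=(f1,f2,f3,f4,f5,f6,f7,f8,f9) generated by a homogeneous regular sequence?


codim=9, depth=dim(R/I)=27-9=18
Product=9*18=162


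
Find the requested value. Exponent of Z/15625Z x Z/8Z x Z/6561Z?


Exponent = lcm of the cyclic orders; pairwise coprime => product.
5^6*2^3*3^8=15625*8*6561=820125000


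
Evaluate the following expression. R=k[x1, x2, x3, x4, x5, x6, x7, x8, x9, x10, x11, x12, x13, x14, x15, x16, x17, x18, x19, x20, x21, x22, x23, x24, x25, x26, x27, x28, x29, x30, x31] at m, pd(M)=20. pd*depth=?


pd+depth=31
depth=31-20=11
pd*depth=20*11=220


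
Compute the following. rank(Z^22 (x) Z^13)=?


rank(M(x)N) = rank(M)*rank(N)
22*13 = 286


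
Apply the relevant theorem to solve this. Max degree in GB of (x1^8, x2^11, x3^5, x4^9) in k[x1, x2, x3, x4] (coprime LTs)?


Pure powers, coprime LTs => already GB.
Degrees: 8, 11, 5, 9
Max=11


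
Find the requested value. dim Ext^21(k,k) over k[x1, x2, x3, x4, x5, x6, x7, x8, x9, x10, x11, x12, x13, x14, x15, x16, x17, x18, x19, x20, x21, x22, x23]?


C(n,i)=C(23,21)=253


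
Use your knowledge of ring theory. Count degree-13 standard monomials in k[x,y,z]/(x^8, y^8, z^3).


Need i<8, j<8, k<3 with i+j+k=13.
For each i, j ranges over max(0,13-i-2)..min(7,13-i):
  i=0: j in [11,7] -> 0
  i=1: j in [10,7] -> 0
  i=2: j in [9,7] -> 0
  i=3: j in [8,7] -> 0
  i=4: j in [7,7] -> 1
  i=5: j in [6,7] -> 2
  i=6: j in [5,7] -> 3
  i=7: j in [4,6] -> 3
H(13) = 0+0+0+0+1+2+3+3 = 9


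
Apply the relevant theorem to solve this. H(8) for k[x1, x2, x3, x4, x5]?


C(d+n-1,n-1)=C(12,4)=495


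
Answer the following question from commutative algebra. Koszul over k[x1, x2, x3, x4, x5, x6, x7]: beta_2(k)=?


C(n,i)=C(7,2)=21


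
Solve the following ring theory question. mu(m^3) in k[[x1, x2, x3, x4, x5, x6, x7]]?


C(n+d-1,d)=C(9,3)=84


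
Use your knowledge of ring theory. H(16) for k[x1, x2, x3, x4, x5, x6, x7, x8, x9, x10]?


C(d+n-1,n-1)=C(25,9)=2042975


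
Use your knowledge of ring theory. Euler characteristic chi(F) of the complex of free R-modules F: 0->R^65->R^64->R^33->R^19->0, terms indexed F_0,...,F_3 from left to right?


chi = sum (-1)^i * rank:
(-1)^0*65=65
(-1)^1*64=-64
(-1)^2*33=33
(-1)^3*19=-19
chi=15


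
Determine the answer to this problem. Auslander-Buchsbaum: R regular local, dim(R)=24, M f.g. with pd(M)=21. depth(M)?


pd+depth=depth(R)=24
depth=24-21=3


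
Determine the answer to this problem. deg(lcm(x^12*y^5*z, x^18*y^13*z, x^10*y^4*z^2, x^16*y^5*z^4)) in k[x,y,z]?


lcm = componentwise max:
x: max(12,18,10,16)=18
y: max(5,13,4,5)=13
z: max(1,1,2,4)=4
Total=18+13+4=35


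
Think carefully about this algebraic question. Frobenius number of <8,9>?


gcd(8,9)=1 => F=ab-a-b=8*9-8-9=72-17=55


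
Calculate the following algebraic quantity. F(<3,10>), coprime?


gcd(3,10)=1 => F=ab-a-b=3*10-3-10=30-13=17


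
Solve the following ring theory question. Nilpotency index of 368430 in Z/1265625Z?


368430^k mod 1265625:
k=1: 368430
k=2: 1118025
k=3: 1107000
k=4: 556875
k=5: 253125
k=6: 0
First zero at k = 6


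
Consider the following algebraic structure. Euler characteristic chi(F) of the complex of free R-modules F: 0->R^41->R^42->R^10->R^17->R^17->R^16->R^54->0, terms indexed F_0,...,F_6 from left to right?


chi = sum (-1)^i * rank:
(-1)^0*41=41
(-1)^1*42=-42
(-1)^2*10=10
(-1)^3*17=-17
(-1)^4*17=17
(-1)^5*16=-16
(-1)^6*54=54
chi=47


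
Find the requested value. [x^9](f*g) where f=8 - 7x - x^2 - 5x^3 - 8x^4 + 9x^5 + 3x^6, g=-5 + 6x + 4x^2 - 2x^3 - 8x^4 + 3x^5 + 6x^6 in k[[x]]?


[x^9] = sum a_i*b_j, i+j=9
  -5*6=-30
  -8*3=-24
  9*-8=-72
  3*-2=-6
Sum=-132


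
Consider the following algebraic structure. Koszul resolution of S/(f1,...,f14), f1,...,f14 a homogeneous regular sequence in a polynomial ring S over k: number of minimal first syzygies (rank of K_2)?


Regular sequence => Koszul complex is the minimal free resolution.
Syz_1 minimally generated by Koszul relations f_i*e_j - f_j*e_i (i<j): mu(Syz_1) = beta_2 = C(m,2) = m(m-1)/2
m=14
14*13/2 = 91


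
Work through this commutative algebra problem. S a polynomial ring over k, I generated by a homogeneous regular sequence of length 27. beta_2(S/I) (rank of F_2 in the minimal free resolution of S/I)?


Regular sequence => Koszul complex is the minimal free resolution.
Syz_1 minimally generated by Koszul relations f_i*e_j - f_j*e_i (i<j): mu(Syz_1) = beta_2 = C(m,2) = m(m-1)/2
m=27
27*26/2 = 351


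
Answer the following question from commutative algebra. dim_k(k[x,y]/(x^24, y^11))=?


Basis: x^i*y^j, i<24, j<11
24*11=264


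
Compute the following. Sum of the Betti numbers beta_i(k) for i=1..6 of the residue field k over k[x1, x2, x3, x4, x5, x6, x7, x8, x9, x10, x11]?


Koszul resolution: beta_i(k)=C(n,i), n=11
C(11,1)=11, C(11,2)=55, C(11,3)=165, C(11,4)=330, C(11,5)=462, C(11,6)=462
Sum=1485


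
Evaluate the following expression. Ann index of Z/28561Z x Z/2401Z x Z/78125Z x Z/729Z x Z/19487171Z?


Exponent = lcm of the cyclic orders; pairwise coprime => product.
13^4*7^4*5^7*3^6*11^7=28561*2401*78125*729*19487171=76108282943450492109375


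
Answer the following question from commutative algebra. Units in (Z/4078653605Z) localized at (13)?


Local ring = Z/815730721Z.
phi(815730721) = 13^7*(13-1) = 752982204


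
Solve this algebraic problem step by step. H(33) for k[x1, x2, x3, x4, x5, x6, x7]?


C(d+n-1,n-1)=C(39,6)=3262623


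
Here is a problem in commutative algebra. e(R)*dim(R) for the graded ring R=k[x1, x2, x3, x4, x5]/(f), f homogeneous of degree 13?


e(R)=deg(f)=13, dim(R)=5-1=4
e*dim=13*4=52


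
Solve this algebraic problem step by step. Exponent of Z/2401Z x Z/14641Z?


Exponent = lcm of the cyclic orders; pairwise coprime => product.
7^4*11^4=2401*14641=35153041


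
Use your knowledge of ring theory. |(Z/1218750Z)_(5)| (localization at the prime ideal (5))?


5-primary part: 1218750=5^6*78
Size=5^6=15625


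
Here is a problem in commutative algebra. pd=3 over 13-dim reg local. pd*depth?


pd+depth=13
depth=13-3=10
pd*depth=3*10=30


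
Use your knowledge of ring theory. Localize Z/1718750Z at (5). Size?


5-primary part: 1718750=5^7*22
Size=5^7=78125


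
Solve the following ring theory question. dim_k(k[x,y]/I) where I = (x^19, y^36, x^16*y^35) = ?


k[x,y]/I, I = (x^19, y^36, x^16*y^35)
Rect: 19x36=684. Corner: (19-16)x(36-35)=3.
dim = 684-3 = 681


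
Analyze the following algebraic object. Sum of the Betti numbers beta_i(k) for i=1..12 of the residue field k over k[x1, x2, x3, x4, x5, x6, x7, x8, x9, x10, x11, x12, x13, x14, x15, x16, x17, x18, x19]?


Koszul resolution: beta_i(k)=C(n,i), n=19
C(19,1)=19, C(19,2)=171, C(19,3)=969, C(19,4)=3876, C(19,5)=11628, C(19,6)=27132, C(19,7)=50388, C(19,8)=75582, C(19,9)=92378, C(19,10)=92378, C(19,11)=75582, C(19,12)=50388
Sum=480491


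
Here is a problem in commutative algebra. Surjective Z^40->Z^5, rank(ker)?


rank(ker) = 40-5 = 35


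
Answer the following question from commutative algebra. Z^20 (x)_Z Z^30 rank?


rank(M(x)N) = rank(M)*rank(N)
20*30 = 600


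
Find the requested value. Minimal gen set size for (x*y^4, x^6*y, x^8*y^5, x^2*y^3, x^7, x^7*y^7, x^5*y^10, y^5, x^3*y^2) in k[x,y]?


Remove redundant (divisible by others).
x^5*y^10 redundant.
x^7*y^7 redundant.
x^8*y^5 redundant.
Min: x^7, x^6*y, x^3*y^2, x^2*y^3, x*y^4, y^5
Count=6


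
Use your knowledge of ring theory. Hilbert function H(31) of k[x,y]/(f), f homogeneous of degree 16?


H(t)=d for t>=d-1.
d=16, t=31
H(31)=16


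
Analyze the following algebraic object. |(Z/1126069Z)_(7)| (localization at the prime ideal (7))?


7-primary part: 1126069=7^5*67
Size=7^5=16807


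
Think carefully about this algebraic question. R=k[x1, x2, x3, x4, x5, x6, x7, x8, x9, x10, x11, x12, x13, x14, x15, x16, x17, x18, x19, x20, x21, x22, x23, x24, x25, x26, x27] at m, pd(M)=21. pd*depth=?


pd+depth=27
depth=27-21=6
pd*depth=21*6=126


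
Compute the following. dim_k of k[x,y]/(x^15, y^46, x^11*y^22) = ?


k[x,y]/I, I = (x^15, y^46, x^11*y^22)
Rect: 15x46=690. Corner: (15-11)x(46-22)=96.
dim = 690-96 = 594


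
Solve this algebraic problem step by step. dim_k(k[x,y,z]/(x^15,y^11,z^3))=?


Basis: x^iy^jz^k, i<15,j<11,k<3
15*11*3=495


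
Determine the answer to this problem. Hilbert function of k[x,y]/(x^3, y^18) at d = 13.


k[x,y], I = (x^3, y^18), d = 13
Need i < 3 and d-i < 18.
Range: 0 <= i <= 2.
H(13) = 3


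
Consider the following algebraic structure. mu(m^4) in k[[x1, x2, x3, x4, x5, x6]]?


C(n+d-1,d)=C(9,4)=126


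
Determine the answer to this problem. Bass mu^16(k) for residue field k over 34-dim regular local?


C(n,i)=C(34,16)=2203961430


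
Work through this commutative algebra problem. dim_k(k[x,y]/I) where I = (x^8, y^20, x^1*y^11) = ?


k[x,y]/I, I = (x^8, y^20, x^1*y^11)
Rect: 8x20=160. Corner: (8-1)x(20-11)=63.
dim = 160-63 = 97


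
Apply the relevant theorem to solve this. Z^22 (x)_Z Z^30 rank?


rank(M(x)N) = rank(M)*rank(N)
22*30 = 660


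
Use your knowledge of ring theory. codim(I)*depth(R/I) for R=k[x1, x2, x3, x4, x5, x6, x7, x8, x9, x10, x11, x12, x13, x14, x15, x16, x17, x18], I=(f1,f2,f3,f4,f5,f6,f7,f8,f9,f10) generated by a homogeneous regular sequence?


codim=10, depth=dim(R/I)=18-10=8
Product=10*8=80


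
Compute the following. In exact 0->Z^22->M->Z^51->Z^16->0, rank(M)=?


Alt sum=0:
(-1)^0*22 + (-1)^1*? + (-1)^2*51 + (-1)^3*16=0
rank(M)=57


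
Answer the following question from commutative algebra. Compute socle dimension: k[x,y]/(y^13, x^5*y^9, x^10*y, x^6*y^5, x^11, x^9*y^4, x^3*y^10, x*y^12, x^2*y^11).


Socle = ann(m) = span of standard monomials u with x*u, y*u in I (staircase corners).
Minimal generators: x^11, x^10*y, x^9*y^4, x^6*y^5, x^5*y^9, x^3*y^10, x^2*y^11, x*y^12, y^13
Corners: y^12, xy^11, x^2y^10, x^4y^9, x^5y^8, x^8y^4, x^9y^3, x^10
Socle dim=8


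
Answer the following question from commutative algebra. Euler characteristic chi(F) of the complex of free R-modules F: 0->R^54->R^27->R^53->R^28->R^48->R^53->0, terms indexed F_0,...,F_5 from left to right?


chi = sum (-1)^i * rank:
(-1)^0*54=54
(-1)^1*27=-27
(-1)^2*53=53
(-1)^3*28=-28
(-1)^4*48=48
(-1)^5*53=-53
chi=47


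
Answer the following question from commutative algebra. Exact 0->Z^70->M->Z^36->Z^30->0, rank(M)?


Alt sum=0:
(-1)^0*70 + (-1)^1*? + (-1)^2*36 + (-1)^3*30=0
rank(M)=76


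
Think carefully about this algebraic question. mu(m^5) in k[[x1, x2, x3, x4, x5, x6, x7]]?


C(n+d-1,d)=C(11,5)=462


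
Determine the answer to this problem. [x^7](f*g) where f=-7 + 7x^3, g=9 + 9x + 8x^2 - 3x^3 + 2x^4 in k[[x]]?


[x^7] = sum a_i*b_j, i+j=7
  7*2=14
Sum=14


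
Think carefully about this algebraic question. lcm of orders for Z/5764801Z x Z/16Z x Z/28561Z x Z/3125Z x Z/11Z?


Exponent = lcm of the cyclic orders; pairwise coprime => product.
7^8*2^4*13^4*5^5*11^1=5764801*16*28561*3125*11=90556664748550000


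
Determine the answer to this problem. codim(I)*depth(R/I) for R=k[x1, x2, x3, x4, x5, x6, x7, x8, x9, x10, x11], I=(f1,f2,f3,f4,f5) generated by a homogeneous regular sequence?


codim=5, depth=dim(R/I)=11-5=6
Product=5*6=30


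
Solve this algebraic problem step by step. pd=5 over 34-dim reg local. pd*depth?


pd+depth=34
depth=34-5=29
pd*depth=5*29=145


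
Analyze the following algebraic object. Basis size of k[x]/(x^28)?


Basis: 1,x,...,x^27
dim=28


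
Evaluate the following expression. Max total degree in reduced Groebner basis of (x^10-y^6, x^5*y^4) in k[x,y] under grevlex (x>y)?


LT(f1)=x^10, LT(f2)=x^5y^4, lcm=x^10y^4
S(f1,f2) = y^4*f1 - x^5*f2 = -y^10
Reduced GB = {f1, f2, y^10}; degrees 10, 9, 10
Max = 10


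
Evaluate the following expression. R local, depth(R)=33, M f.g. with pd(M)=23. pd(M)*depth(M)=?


pd+depth=33
depth=33-23=10
pd*depth=23*10=230


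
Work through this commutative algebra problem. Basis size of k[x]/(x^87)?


Basis: 1,x,...,x^86
dim=87


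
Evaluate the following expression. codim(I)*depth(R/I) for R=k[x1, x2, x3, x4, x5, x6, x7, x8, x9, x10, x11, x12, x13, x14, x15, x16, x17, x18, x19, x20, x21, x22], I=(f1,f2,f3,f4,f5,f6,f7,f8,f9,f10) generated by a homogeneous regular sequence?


codim=10, depth=dim(R/I)=22-10=12
Product=10*12=120


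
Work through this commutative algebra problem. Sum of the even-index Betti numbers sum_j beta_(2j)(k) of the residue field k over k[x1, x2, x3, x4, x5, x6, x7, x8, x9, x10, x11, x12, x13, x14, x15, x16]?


Koszul resolution: beta_i(k)=C(n,i), n=16
sum_even C(16,i) = 2^(n-1) = 2^15 = 32768


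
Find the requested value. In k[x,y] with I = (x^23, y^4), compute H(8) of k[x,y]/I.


k[x,y], I = (x^23, y^4), d = 8
Need i < 23 and d-i < 4.
Range: 5 <= i <= 8.
H(8) = 4


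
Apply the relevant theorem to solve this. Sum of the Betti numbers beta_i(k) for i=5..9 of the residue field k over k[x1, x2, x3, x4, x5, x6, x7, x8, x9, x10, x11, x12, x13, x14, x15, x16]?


Koszul resolution: beta_i(k)=C(n,i), n=16
C(16,5)=4368, C(16,6)=8008, C(16,7)=11440, C(16,8)=12870, C(16,9)=11440
Sum=48126


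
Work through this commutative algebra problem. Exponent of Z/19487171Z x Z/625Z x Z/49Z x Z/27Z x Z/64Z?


Exponent = lcm of the cyclic orders; pairwise coprime => product.
11^7*5^4*7^2*3^3*2^6=19487171*625*49*27*64=1031261089320000
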